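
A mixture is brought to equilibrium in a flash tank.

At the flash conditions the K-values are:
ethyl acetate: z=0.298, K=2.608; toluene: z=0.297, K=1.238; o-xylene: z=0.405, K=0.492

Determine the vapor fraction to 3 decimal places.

Rachford–Rice: g(ψ) = Σ zᵢ(Kᵢ−1)/(1+ψ(Kᵢ−1)) = 0.
Feasibility: ΣzᵢKᵢ = 1.344, Σzᵢ/Kᵢ = 1.177 — both > 1, two phases present.
Newton iteration, ψ⁰ = 0.5:
  ψ = 0.500: g = 0.0530, g' = -0.438 → ψ = 0.621
  ψ = 0.621: g = 0.0008, g' = -0.429 → ψ = 0.623
Converged at ψ = 0.623.

ψ = 0.623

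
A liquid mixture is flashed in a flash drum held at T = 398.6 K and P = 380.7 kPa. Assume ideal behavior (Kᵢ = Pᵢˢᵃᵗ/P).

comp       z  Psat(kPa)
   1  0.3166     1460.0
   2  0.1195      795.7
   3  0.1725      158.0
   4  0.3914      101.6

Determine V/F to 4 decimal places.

V/F = 0.3772

Raoult's law: Kᵢ = Pᵢˢᵃᵗ/P = Pᵢˢᵃᵗ/380.7.
  K_1 = 1460.0/380.7 = 3.835041, K_2 = 795.7/380.7 = 2.090097, K_3 = 158.0/380.7 = 0.415025, K_4 = 101.6/380.7 = 0.266877
Material balance + equilibrium reduce to Σ zᵢ(Kᵢ−1)/(1+V/F(Kᵢ−1)) = 0.
Feasibility: ΣzᵢKᵢ = 1.6400, Σzᵢ/Kᵢ = 2.0220 — both > 1, two phases present.
Iterate (Newton) starting at V/F = 0.58:
  V/F = 0.5800: g = -0.23270, g' = -1.1892 → V/F = 0.3843
  V/F = 0.3843: g = -0.00832, g' = -1.1593 → V/F = 0.3771
  V/F = 0.3771: g = 0.00002, g' = -1.1647 → V/F = 0.3772
Converged at V/F = 0.3772.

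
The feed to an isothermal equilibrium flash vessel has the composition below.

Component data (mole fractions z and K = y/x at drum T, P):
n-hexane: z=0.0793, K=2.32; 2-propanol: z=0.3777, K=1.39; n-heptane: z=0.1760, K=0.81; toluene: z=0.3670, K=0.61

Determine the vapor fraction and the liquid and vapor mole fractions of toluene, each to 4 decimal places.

Let ψ = V/F and solve Σ zᵢ(Kᵢ−1)/(1+ψ(Kᵢ−1)) = 0.
Feasibility: ΣzᵢKᵢ = 1.0754, Σzᵢ/Kᵢ = 1.1248 — both > 1, two phases present.
Newton–Raphson from ψ = 0.63:
  ψ = 0.6300: g = -0.05234, g' = -0.1845 → ψ = 0.3463
  ψ = 0.3463: g = 0.00033, g' = -0.1916 → ψ = 0.3481
Converged at ψ = 0.3481.
Compositions from xᵢ = zᵢ/(1+ψ(Kᵢ−1)), yᵢ = Kᵢxᵢ:
  n-hexane: x = 0.0543, y = 0.1261
  2-propanol: x = 0.3326, y = 0.4623
  n-heptane: x = 0.1885, y = 0.1527
  toluene: x = 0.4246, y = 0.2590

ψ = 0.3481, x_toluene = 0.4246, y_toluene = 0.2590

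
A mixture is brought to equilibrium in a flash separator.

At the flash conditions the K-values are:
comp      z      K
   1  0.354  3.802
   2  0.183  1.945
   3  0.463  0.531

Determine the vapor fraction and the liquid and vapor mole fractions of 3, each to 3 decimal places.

Material balance + equilibrium reduce to Σ zᵢ(Kᵢ−1)/(1+ψ(Kᵢ−1)) = 0.
Feasibility: ΣzᵢKᵢ = 1.948, Σzᵢ/Kᵢ = 1.059 — both > 1, two phases present.
Iterate (Newton) starting at ψ = 0.5:
  ψ = 0.500: g = 0.2469, g' = -0.731 → ψ = 0.838
  ψ = 0.838: g = 0.0352, g' = -0.575 → ψ = 0.899
Converged at ψ = 0.899.
Compositions from xᵢ = zᵢ/(1+ψ(Kᵢ−1)), yᵢ = Kᵢxᵢ:
  1: x = 0.101, y = 0.383
  2: x = 0.099, y = 0.192
  3: x = 0.800, y = 0.425

ψ = 0.899, x_3 = 0.800, y_3 = 0.425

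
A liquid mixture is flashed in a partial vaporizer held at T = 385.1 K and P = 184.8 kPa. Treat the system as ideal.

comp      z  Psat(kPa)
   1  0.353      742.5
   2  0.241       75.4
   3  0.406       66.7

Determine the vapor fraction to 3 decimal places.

Raoult's law: Kᵢ = Pᵢˢᵃᵗ/P = Pᵢˢᵃᵗ/184.8.
  K_1 = 742.5/184.8 = 4.01786, K_2 = 75.4/184.8 = 0.40801, K_3 = 66.7/184.8 = 0.36093
Let ψ = V/F and solve Σ zᵢ(Kᵢ−1)/(1+ψ(Kᵢ−1)) = 0.
Feasibility: ΣzᵢKᵢ = 1.663, Σzᵢ/Kᵢ = 1.803 — both > 1, two phases present.
Iterate (Newton) starting at ψ = 0.5:
  ψ = 0.500: g = -0.1594, g' = -1.039 → ψ = 0.347
  ψ = 0.347: g = 0.0078, g' = -1.175 → ψ = 0.353
Converged at ψ = 0.353.

ψ = 0.353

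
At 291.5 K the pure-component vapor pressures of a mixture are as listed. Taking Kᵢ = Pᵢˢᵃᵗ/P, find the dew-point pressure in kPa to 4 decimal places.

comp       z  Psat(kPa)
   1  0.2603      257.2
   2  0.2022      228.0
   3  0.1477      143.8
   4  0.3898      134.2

Pdew = 171.5079 kPa

At the dew point ψ → 1, so Σzᵢ/Kᵢ = 1 with Kᵢ = Pᵢˢᵃᵗ/P ⇒ 1/P = Σzᵢ/Pᵢˢᵃᵗ.
1/P = 0.2603/257.2 + 0.2022/228.0 + 0.1477/143.8 + 0.3898/134.2 = 0.0058306 ⇒ P = 171.5079 kPa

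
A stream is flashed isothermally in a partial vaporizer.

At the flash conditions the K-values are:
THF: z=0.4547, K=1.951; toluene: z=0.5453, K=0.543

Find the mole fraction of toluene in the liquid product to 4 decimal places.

x_toluene = 0.6754

Let ψ = V/F and solve Σ zᵢ(Kᵢ−1)/(1+ψ(Kᵢ−1)) = 0.
g(0) = ΣzᵢKᵢ − 1 = 0.1832 and g(1) = 1 − Σzᵢ/Kᵢ = -0.2373, so a root lies in (0, 1).
Newton iteration, ψ⁰ = 0.5:
  ψ = 0.5000: g = -0.02994, g' = -0.3802 → ψ = 0.4212
  ψ = 0.4212: g = 0.00012, g' = -0.3843 → ψ = 0.4216
Converged at ψ = 0.4216.
Compositions from xᵢ = zᵢ/(1+ψ(Kᵢ−1)), yᵢ = Kᵢxᵢ:
  THF: x = 0.3246, y = 0.6332
  toluene: x = 0.6754, y = 0.3668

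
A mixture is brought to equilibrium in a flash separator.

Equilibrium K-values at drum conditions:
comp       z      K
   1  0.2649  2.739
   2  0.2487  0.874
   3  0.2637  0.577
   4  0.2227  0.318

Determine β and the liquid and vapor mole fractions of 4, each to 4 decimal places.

β = 0.2188, x_4 = 0.2618, y_4 = 0.0832

Iterate (Newton) starting at β = 0.41:
  β = 0.4100: g = -0.10991, g' = -0.5461 → β = 0.2087
  β = 0.2087: g = 0.00636, g' = -0.6330 → β = 0.2188
Converged at β = 0.2188.
Compositions from xᵢ = zᵢ/(1+β(Kᵢ−1)), yᵢ = Kᵢxᵢ:
  1: x = 0.1919, y = 0.5256
  2: x = 0.2558, y = 0.2235
  3: x = 0.2906, y = 0.1677
  4: x = 0.2618, y = 0.0832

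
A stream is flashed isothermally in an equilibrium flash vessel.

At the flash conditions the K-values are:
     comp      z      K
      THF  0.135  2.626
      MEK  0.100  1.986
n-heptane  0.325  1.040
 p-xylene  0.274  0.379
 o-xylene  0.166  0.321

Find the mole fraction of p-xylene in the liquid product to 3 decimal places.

x_p-xylene = 0.288

Material balance + equilibrium reduce to Σ zᵢ(Kᵢ−1)/(1+V/F(Kᵢ−1)) = 0.
Check two-phase: ΣzᵢKᵢ = 1.048 > 1 and Σzᵢ/Kᵢ = 1.654 > 1, so g(0) = 0.048 > 0 and g(1) = -0.654 < 0.
Newton–Raphson from V/F = 0.7:
  V/F = 0.700: g = -0.3422, g' = -0.721 → V/F = 0.226
  V/F = 0.226: g = -0.0768, g' = -0.506 → V/F = 0.074
  V/F = 0.074: g = 0.0039, g' = -0.570 → V/F = 0.081
Converged at V/F = 0.081.
Compositions from xᵢ = zᵢ/(1+V/F(Kᵢ−1)), yᵢ = Kᵢxᵢ:
  THF: x = 0.119, y = 0.313
  MEK: x = 0.093, y = 0.184
  n-heptane: x = 0.324, y = 0.337
  p-xylene: x = 0.288, y = 0.109
  o-xylene: x = 0.176, y = 0.056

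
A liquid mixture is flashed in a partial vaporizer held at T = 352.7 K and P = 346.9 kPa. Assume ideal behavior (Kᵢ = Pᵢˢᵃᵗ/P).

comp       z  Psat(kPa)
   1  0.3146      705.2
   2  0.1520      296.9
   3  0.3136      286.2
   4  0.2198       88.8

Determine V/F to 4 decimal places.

V/F = 0.1946

Raoult's law: Kᵢ = Pᵢˢᵃᵗ/P = Pᵢˢᵃᵗ/346.9.
  K_1 = 705.2/346.9 = 2.032862, K_2 = 296.9/346.9 = 0.855866, K_3 = 286.2/346.9 = 0.825022, K_4 = 88.8/346.9 = 0.255982
Iterate (Newton) starting at V/F = 0.5:
  V/F = 0.5000: g = -0.12988, g' = -0.4697 → V/F = 0.2235
  V/F = 0.2235: g = -0.01189, g' = -0.4104 → V/F = 0.1945
  V/F = 0.1945: g = 0.00003, g' = -0.4127 → V/F = 0.1946
Converged at V/F = 0.1946.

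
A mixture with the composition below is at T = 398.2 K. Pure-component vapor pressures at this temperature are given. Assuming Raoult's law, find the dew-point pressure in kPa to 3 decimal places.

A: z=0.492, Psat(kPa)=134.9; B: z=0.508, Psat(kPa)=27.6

Pdew = 45.345 kPa

At the dew point ψ → 1, so Σzᵢ/Kᵢ = 1 with Kᵢ = Pᵢˢᵃᵗ/P ⇒ 1/P = Σzᵢ/Pᵢˢᵃᵗ.
1/P = 0.492/134.9 + 0.508/27.6 = 0.022053 ⇒ P = 45.345 kPa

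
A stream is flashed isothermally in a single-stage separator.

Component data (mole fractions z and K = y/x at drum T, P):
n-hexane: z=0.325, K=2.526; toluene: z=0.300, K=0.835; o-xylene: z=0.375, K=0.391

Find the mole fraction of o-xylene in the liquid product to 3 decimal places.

Rachford–Rice: g(ψ) = Σ zᵢ(Kᵢ−1)/(1+ψ(Kᵢ−1)) = 0.
Feasibility: ΣzᵢKᵢ = 1.218, Σzᵢ/Kᵢ = 1.447 — both > 1, two phases present.
Newton–Raphson from ψ = 0.5:
  ψ = 0.500: g = -0.1010, g' = -0.541 → ψ = 0.313
  ψ = 0.313: g = 0.0012, g' = -0.568 → ψ = 0.315
Converged at ψ = 0.315.
Compositions from xᵢ = zᵢ/(1+ψ(Kᵢ−1)), yᵢ = Kᵢxᵢ:
  n-hexane: x = 0.219, y = 0.554
  toluene: x = 0.316, y = 0.264
  o-xylene: x = 0.464, y = 0.181

x_o-xylene = 0.464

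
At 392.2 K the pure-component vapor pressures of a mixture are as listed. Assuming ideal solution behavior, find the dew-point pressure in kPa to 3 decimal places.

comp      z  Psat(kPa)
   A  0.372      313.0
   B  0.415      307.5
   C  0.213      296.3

At the dew point ψ → 1, so Σzᵢ/Kᵢ = 1 with Kᵢ = Pᵢˢᵃᵗ/P ⇒ 1/P = Σzᵢ/Pᵢˢᵃᵗ.
1/P = 0.372/313.0 + 0.415/307.5 + 0.213/296.3 = 0.003257 ⇒ P = 307.035 kPa

Pdew = 307.035 kPa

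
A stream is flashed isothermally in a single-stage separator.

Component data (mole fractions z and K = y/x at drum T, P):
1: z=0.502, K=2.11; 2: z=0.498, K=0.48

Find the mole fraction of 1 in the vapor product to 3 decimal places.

Rachford–Rice: g(ψ) = Σ zᵢ(Kᵢ−1)/(1+ψ(Kᵢ−1)) = 0.
g(0) = ΣzᵢKᵢ − 1 = 0.298 and g(1) = 1 − Σzᵢ/Kᵢ = -0.275, so a root lies in (0, 1).
Binary case is linear: z₁(K₁−1)(1+ψ(K₂−1)) + z₂(K₂−1)(1+ψ(K₁−1)) = 0
⇒ ψ = [z₁(K₁−1)+z₂(K₂−1)] / [−(K₁−1)(K₂−1)] = 0.2983/0.5772 = 0.517
Compositions from xᵢ = zᵢ/(1+ψ(Kᵢ−1)), yᵢ = Kᵢxᵢ:
  1: x = 0.319, y = 0.673
  2: x = 0.681, y = 0.327

y_1 = 0.673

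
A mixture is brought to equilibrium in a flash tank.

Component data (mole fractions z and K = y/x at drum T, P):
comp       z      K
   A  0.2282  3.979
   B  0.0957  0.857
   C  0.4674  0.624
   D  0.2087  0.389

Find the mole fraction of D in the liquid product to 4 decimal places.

x_D = 0.2532

Material balance + equilibrium reduce to Σ zᵢ(Kᵢ−1)/(1+ψ(Kᵢ−1)) = 0.
g(0) = ΣzᵢKᵢ − 1 = 0.3629 and g(1) = 1 − Σzᵢ/Kᵢ = -0.4546, so a root lies in (0, 1).
Iterate (Newton) starting at ψ = 0.5:
  ψ = 0.5000: g = -0.14171, g' = -0.5908 → ψ = 0.2601
  ψ = 0.2601: g = 0.02238, g' = -0.8363 → ψ = 0.2869
  ψ = 0.2869: g = 0.00066, g' = -0.7884 → ψ = 0.2877
Converged at ψ = 0.2877.
Compositions from xᵢ = zᵢ/(1+ψ(Kᵢ−1)), yᵢ = Kᵢxᵢ:
  A: x = 0.1229, y = 0.4889
  B: x = 0.0998, y = 0.0855
  C: x = 0.5241, y = 0.3270
  D: x = 0.2532, y = 0.0985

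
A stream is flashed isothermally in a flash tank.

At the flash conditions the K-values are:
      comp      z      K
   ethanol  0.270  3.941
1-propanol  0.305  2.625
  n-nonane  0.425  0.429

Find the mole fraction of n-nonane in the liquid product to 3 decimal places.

Material balance + equilibrium reduce to Σ zᵢ(Kᵢ−1)/(1+β(Kᵢ−1)) = 0.
Check two-phase: ΣzᵢKᵢ = 2.047 > 1 and Σzᵢ/Kᵢ = 1.175 > 1, so g(0) = 1.047 > 0 and g(1) = -0.175 < 0.
Iterate (Newton) starting at β = 0.67:
  β = 0.670: g = 0.1116, g' = -0.813 → β = 0.807
Converged at β = 0.807.
Compositions from xᵢ = zᵢ/(1+β(Kᵢ−1)), yᵢ = Kᵢxᵢ:
  ethanol: x = 0.080, y = 0.316
  1-propanol: x = 0.132, y = 0.346
  n-nonane: x = 0.788, y = 0.338

x_n-nonane = 0.788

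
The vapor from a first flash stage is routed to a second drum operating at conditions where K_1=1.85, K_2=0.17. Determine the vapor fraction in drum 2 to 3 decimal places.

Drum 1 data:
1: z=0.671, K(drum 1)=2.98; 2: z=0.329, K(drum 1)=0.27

V/F (drum 2) = 0.735

Drum 1:
Let ψ₁ = V/F and solve Σ zᵢ(Kᵢ−1)/(1+ψ₁(Kᵢ−1)) = 0.
Feasibility: ΣzᵢKᵢ = 2.088, Σzᵢ/Kᵢ = 1.444 — both > 1, two phases present.
Binary case is linear: z₁(K₁−1)(1+ψ₁(K₂−1)) + z₂(K₂−1)(1+ψ₁(K₁−1)) = 0
⇒ ψ₁ = [z₁(K₁−1)+z₂(K₂−1)] / [−(K₁−1)(K₂−1)] = 1.0884/1.4454 = 0.753
Drum-1 compositions:
  1: x = 0.269, y = 0.803
  2: x = 0.731, y = 0.197
Drum-2 feed = drum-1 vapor: z₂ = (0.8027, 0.1973).
Drum 2:
Let ψ₂ = V/F and solve Σ zᵢ(Kᵢ−1)/(1+ψ₂(Kᵢ−1)) = 0.
Check two-phase: ΣzᵢKᵢ = 1.519 > 1 and Σzᵢ/Kᵢ = 1.594 > 1, so g(0) = 0.519 > 0 and g(1) = -0.594 < 0.
Newton–Raphson from ψ₂ = 0.33:
  ψ₂ = 0.330: g = 0.3074, g' = -0.611 → ψ₂ = 0.833
  ψ₂ = 0.833: g = -0.1305, g' = -1.623 → ψ₂ = 0.752
  ψ₂ = 0.752: g = -0.0197, g' = -1.179 → ψ₂ = 0.736
  ψ₂ = 0.736: g = -0.0005, g' = -1.115 → ψ₂ = 0.735
Converged at ψ₂ = 0.735.
  1: x = 0.494, y = 0.914
  2: x = 0.506, y = 0.086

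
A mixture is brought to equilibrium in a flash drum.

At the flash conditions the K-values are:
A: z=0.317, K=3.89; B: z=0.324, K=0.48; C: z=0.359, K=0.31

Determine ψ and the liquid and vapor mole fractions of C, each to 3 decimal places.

ψ = 0.282, x_C = 0.446, y_C = 0.138

Rachford–Rice: g(ψ) = Σ zᵢ(Kᵢ−1)/(1+ψ(Kᵢ−1)) = 0.
g(0) = ΣzᵢKᵢ − 1 = 0.500 and g(1) = 1 − Σzᵢ/Kᵢ = -0.915, so a root lies in (0, 1).
Newton iteration, ψ⁰ = 0.56:
  ψ = 0.560: g = -0.2915, g' = -1.015 → ψ = 0.273
  ψ = 0.273: g = 0.0110, g' = -1.206 → ψ = 0.282
Converged at ψ = 0.282.
Compositions from xᵢ = zᵢ/(1+ψ(Kᵢ−1)), yᵢ = Kᵢxᵢ:
  A: x = 0.175, y = 0.680
  B: x = 0.380, y = 0.182
  C: x = 0.446, y = 0.138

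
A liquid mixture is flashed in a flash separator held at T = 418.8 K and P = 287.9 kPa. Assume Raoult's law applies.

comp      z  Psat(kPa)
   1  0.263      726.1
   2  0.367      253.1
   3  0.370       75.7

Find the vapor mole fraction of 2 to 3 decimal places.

y_2 = 0.327

Raoult's law: Kᵢ = Pᵢˢᵃᵗ/P = Pᵢˢᵃᵗ/287.9.
  K_1 = 726.1/287.9 = 2.52206, K_2 = 253.1/287.9 = 0.87912, K_3 = 75.7/287.9 = 0.26294
Let β = V/F and solve Σ zᵢ(Kᵢ−1)/(1+β(Kᵢ−1)) = 0.
Check two-phase: ΣzᵢKᵢ = 1.083 > 1 and Σzᵢ/Kᵢ = 1.929 > 1, so g(0) = 0.083 > 0 and g(1) = -0.929 < 0.
Newton–Raphson from β = 0.5:
  β = 0.500: g = -0.2518, g' = -0.707 → β = 0.144
  β = 0.144: g = -0.0217, g' = -0.667 → β = 0.111
  β = 0.111: g = 0.0004, g' = -0.690 → β = 0.112
Converged at β = 0.112.
Compositions from xᵢ = zᵢ/(1+β(Kᵢ−1)), yᵢ = Kᵢxᵢ:
  1: x = 0.225, y = 0.567
  2: x = 0.372, y = 0.327
  3: x = 0.403, y = 0.106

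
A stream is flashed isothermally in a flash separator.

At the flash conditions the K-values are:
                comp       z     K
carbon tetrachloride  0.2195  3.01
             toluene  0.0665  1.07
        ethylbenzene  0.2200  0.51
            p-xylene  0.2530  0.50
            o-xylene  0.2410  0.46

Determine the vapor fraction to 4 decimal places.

ψ = 0.0855

Iterate (Newton) starting at ψ = 0.39:
  ψ = 0.3900: g = -0.20342, g' = -0.5701 → ψ = 0.0332
  ψ = 0.0332: g = 0.04753, g' = -0.9726 → ψ = 0.0820
  ψ = 0.0820: g = 0.00297, g' = -0.8569 → ψ = 0.0855
Converged at ψ = 0.0855.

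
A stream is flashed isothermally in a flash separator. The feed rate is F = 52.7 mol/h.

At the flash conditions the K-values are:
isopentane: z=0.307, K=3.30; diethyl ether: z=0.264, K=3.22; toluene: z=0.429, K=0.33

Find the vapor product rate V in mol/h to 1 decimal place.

Material balance + equilibrium reduce to Σ zᵢ(Kᵢ−1)/(1+ψ(Kᵢ−1)) = 0.
g(0) = ΣzᵢKᵢ − 1 = 1.005 and g(1) = 1 − Σzᵢ/Kᵢ = -0.475, so a root lies in (0, 1).
Newton iteration, ψ⁰ = 0.5:
  ψ = 0.500: g = 0.1740, g' = -1.079 → ψ = 0.661
  ψ = 0.661: g = 0.0015, g' = -1.090 → ψ = 0.663
Converged at ψ = 0.663.
Then V = ψ·F = 0.6626·52.7 = 34.9 mol/h and L = F − V = 17.8 mol/h.

V = 34.9 mol/h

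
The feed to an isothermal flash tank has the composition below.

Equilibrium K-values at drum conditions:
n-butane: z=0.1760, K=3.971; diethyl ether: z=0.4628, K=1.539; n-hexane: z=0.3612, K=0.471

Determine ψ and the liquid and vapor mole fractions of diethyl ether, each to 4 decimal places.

ψ = 0.7958, x_diethyl ether = 0.3239, y_diethyl ether = 0.4984

Material balance + equilibrium reduce to Σ zᵢ(Kᵢ−1)/(1+ψ(Kᵢ−1)) = 0.
g(0) = ΣzᵢKᵢ − 1 = 0.5813 and g(1) = 1 − Σzᵢ/Kᵢ = -0.1119, so a root lies in (0, 1).
Newton–Raphson from ψ = 0.5:
  ψ = 0.5000: g = 0.14708, g' = -0.5217 → ψ = 0.7819
  ψ = 0.7819: g = 0.00699, g' = -0.5012 → ψ = 0.7958
Converged at ψ = 0.7958.
Compositions from xᵢ = zᵢ/(1+ψ(Kᵢ−1)), yᵢ = Kᵢxᵢ:
  n-butane: x = 0.0523, y = 0.2077
  diethyl ether: x = 0.3239, y = 0.4984
  n-hexane: x = 0.6238, y = 0.2938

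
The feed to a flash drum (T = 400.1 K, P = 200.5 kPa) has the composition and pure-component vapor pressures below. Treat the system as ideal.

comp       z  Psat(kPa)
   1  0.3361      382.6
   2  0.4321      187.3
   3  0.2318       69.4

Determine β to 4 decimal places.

Raoult's law: Kᵢ = Pᵢˢᵃᵗ/P = Pᵢˢᵃᵗ/200.5.
  K_1 = 382.6/200.5 = 1.908229, K_2 = 187.3/200.5 = 0.934165, K_3 = 69.4/200.5 = 0.346135
Iterate (Newton) starting at β = 0.44:
  β = 0.4400: g = -0.02398, g' = -0.3388 → β = 0.3692
  β = 0.3692: g = -0.00036, g' = -0.3297 → β = 0.3681
Converged at β = 0.3681.

β = 0.3681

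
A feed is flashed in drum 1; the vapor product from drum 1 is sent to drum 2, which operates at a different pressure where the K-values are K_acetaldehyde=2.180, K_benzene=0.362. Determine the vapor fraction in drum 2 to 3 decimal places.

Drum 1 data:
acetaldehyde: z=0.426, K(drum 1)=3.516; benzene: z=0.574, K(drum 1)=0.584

Drum 1:
Material balance + equilibrium reduce to Σ zᵢ(Kᵢ−1)/(1+ψ₁(Kᵢ−1)) = 0.
g(0) = ΣzᵢKᵢ − 1 = 0.833 and g(1) = 1 − Σzᵢ/Kᵢ = -0.104, so a root lies in (0, 1).
Binary case is linear: z₁(K₁−1)(1+ψ₁(K₂−1)) + z₂(K₂−1)(1+ψ₁(K₁−1)) = 0
⇒ ψ₁ = [z₁(K₁−1)+z₂(K₂−1)] / [−(K₁−1)(K₂−1)] = 0.8330/1.0467 = 0.796
Drum-1 compositions:
  acetaldehyde: x = 0.142, y = 0.499
  benzene: x = 0.858, y = 0.501
Drum-2 feed = drum-1 vapor: z₂ = (0.4989, 0.5011).
Drum 2:
Material balance + equilibrium reduce to Σ zᵢ(Kᵢ−1)/(1+ψ₂(Kᵢ−1)) = 0.
Feasibility: ΣzᵢKᵢ = 1.269, Σzᵢ/Kᵢ = 1.613 — both > 1, two phases present.
Binary case is linear: z₁(K₁−1)(1+ψ₂(K₂−1)) + z₂(K₂−1)(1+ψ₂(K₁−1)) = 0
⇒ ψ₂ = [z₁(K₁−1)+z₂(K₂−1)] / [−(K₁−1)(K₂−1)] = 0.2689/0.7528 = 0.357
  acetaldehyde: x = 0.351, y = 0.765
  benzene: x = 0.649, y = 0.235

V/F (drum 2) = 0.357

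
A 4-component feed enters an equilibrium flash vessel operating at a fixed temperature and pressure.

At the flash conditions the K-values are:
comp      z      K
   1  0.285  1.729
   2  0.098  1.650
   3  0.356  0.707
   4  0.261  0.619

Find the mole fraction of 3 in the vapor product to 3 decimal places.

Rachford–Rice: g(β) = Σ zᵢ(Kᵢ−1)/(1+β(Kᵢ−1)) = 0.
Check two-phase: ΣzᵢKᵢ = 1.068 > 1 and Σzᵢ/Kᵢ = 1.149 > 1, so g(0) = 0.068 > 0 and g(1) = -0.149 < 0.
Newton iteration, β⁰ = 0.5:
  β = 0.500: g = -0.0447, g' = -0.205 → β = 0.282
  β = 0.282: g = 0.0011, g' = -0.218 → β = 0.287
Converged at β = 0.287.
Compositions from xᵢ = zᵢ/(1+β(Kᵢ−1)), yᵢ = Kᵢxᵢ:
  1: x = 0.236, y = 0.408
  2: x = 0.083, y = 0.136
  3: x = 0.389, y = 0.275
  4: x = 0.293, y = 0.181

y_3 = 0.275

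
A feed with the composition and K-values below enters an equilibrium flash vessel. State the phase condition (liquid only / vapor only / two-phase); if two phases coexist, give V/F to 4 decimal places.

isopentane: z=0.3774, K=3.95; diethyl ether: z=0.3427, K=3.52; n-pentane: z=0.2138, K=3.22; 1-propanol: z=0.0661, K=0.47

vapor only

ΣzᵢKᵢ = 3.4165; Σzᵢ/Kᵢ = 0.3999.
Since Σzᵢ/Kᵢ < 1 the mixture is above its dew point — single vapor phase.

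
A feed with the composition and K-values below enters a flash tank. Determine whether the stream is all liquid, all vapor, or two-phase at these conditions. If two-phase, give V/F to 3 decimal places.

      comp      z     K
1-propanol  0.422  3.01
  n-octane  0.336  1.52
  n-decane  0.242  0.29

ΣzᵢKᵢ = 1.851; Σzᵢ/Kᵢ = 1.196.
Both exceed 1, so a two-phase solution exists.
Let ψ = V/F and solve Σ zᵢ(Kᵢ−1)/(1+ψ(Kᵢ−1)) = 0.
Newton iteration, ψ⁰ = 0.5:
  ψ = 0.500: g = 0.2953, g' = -0.775 → ψ = 0.881
  ψ = 0.881: g = -0.0332, g' = -1.136 → ψ = 0.852
  ψ = 0.852: g = -0.0012, g' = -1.057 → ψ = 0.851
Converged at ψ = 0.851.

two-phase, V/F = 0.851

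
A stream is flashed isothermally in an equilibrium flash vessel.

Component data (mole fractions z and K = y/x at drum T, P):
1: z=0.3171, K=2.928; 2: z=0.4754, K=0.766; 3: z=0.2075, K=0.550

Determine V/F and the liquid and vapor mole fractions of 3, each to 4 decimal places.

V/F = 0.6734, x_3 = 0.2977, y_3 = 0.1637

Material balance + equilibrium reduce to Σ zᵢ(Kᵢ−1)/(1+V/F(Kᵢ−1)) = 0.
Check two-phase: ΣzᵢKᵢ = 1.4068 > 1 and Σzᵢ/Kᵢ = 1.1062 > 1, so g(0) = 0.4068 > 0 and g(1) = -0.1062 < 0.
Newton iteration, V/F⁰ = 0.47:
  V/F = 0.4700: g = 0.07732, g' = -0.4249 → V/F = 0.6520
  V/F = 0.6520: g = 0.00745, g' = -0.3518 → V/F = 0.6732
  V/F = 0.6732: g = 0.00006, g' = -0.3464 → V/F = 0.6734
Converged at V/F = 0.6734.
Compositions from xᵢ = zᵢ/(1+V/F(Kᵢ−1)), yᵢ = Kᵢxᵢ:
  1: x = 0.1380, y = 0.4040
  2: x = 0.5643, y = 0.4323
  3: x = 0.2977, y = 0.1637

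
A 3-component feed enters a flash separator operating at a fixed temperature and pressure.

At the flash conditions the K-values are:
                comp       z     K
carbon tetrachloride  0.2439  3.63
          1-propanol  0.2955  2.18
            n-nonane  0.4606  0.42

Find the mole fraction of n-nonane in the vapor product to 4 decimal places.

y_n-nonane = 0.3125

Iterate (Newton) starting at V/F = 0.33:
  V/F = 0.3300: g = 0.26399, g' = -0.9336 → V/F = 0.6128
  V/F = 0.6128: g = 0.03355, g' = -0.7589 → V/F = 0.6570
  V/F = 0.6570: g = -0.00004, g' = -0.7617 → V/F = 0.6569
Converged at V/F = 0.6569.
Compositions from xᵢ = zᵢ/(1+V/F(Kᵢ−1)), yᵢ = Kᵢxᵢ:
  carbon tetrachloride: x = 0.0894, y = 0.3246
  1-propanol: x = 0.1665, y = 0.3629
  n-nonane: x = 0.7441, y = 0.3125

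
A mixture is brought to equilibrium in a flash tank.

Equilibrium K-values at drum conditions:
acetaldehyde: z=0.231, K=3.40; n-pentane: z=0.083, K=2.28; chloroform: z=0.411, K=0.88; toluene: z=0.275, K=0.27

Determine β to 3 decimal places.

β = 0.425

Material balance + equilibrium reduce to Σ zᵢ(Kᵢ−1)/(1+β(Kᵢ−1)) = 0.
g(0) = ΣzᵢKᵢ − 1 = 0.411 and g(1) = 1 − Σzᵢ/Kᵢ = -0.590, so a root lies in (0, 1).
Newton iteration, β⁰ = 0.5:
  β = 0.500: g = -0.0518, g' = -0.696 → β = 0.425
Converged at β = 0.425.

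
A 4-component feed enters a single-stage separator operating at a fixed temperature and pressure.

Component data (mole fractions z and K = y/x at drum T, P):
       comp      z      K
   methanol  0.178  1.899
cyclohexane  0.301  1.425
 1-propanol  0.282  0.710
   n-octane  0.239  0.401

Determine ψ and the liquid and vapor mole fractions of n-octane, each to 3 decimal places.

ψ = 0.214, x_n-octane = 0.274, y_n-octane = 0.110

Material balance + equilibrium reduce to Σ zᵢ(Kᵢ−1)/(1+ψ(Kᵢ−1)) = 0.
g(0) = ΣzᵢKᵢ − 1 = 0.063 and g(1) = 1 − Σzᵢ/Kᵢ = -0.298, so a root lies in (0, 1).
Newton–Raphson from ψ = 0.5:
  ψ = 0.500: g = -0.0841, g' = -0.313 → ψ = 0.231
  ψ = 0.231: g = -0.0048, g' = -0.286 → ψ = 0.214
Converged at ψ = 0.214.
Compositions from xᵢ = zᵢ/(1+ψ(Kᵢ−1)), yᵢ = Kᵢxᵢ:
  methanol: x = 0.149, y = 0.283
  cyclohexane: x = 0.276, y = 0.393
  1-propanol: x = 0.301, y = 0.213
  n-octane: x = 0.274, y = 0.110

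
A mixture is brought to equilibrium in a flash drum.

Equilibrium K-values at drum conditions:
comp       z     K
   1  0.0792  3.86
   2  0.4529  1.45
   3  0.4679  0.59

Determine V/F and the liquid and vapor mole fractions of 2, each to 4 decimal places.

Material balance + equilibrium reduce to Σ zᵢ(Kᵢ−1)/(1+V/F(Kᵢ−1)) = 0.
Check two-phase: ΣzᵢKᵢ = 1.2385 > 1 and Σzᵢ/Kᵢ = 1.1259 > 1, so g(0) = 0.2385 > 0 and g(1) = -0.1259 < 0.
Newton–Raphson from V/F = 0.5:
  V/F = 0.5000: g = 0.01828, g' = -0.2953 → V/F = 0.5619
  V/F = 0.5619: g = 0.00029, g' = -0.2865 → V/F = 0.5629
Converged at V/F = 0.5629.
Compositions from xᵢ = zᵢ/(1+V/F(Kᵢ−1)), yᵢ = Kᵢxᵢ:
  1: x = 0.0303, y = 0.1171
  2: x = 0.3614, y = 0.5240
  3: x = 0.6083, y = 0.3589

V/F = 0.5629, x_2 = 0.3614, y_2 = 0.5240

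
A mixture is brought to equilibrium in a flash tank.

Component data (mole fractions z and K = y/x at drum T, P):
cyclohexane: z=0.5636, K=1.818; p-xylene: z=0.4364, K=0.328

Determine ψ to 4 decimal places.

ψ = 0.3052

Binary case is linear: z₁(K₁−1)(1+ψ(K₂−1)) + z₂(K₂−1)(1+ψ(K₁−1)) = 0
⇒ ψ = [z₁(K₁−1)+z₂(K₂−1)] / [−(K₁−1)(K₂−1)] = 0.16776/0.54970 = 0.3052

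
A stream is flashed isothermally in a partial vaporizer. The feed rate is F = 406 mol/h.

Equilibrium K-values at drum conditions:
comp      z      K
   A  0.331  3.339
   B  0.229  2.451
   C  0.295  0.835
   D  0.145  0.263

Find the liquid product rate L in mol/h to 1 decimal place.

L = 33.0 mol/h

Rachford–Rice: g(β) = Σ zᵢ(Kᵢ−1)/(1+β(Kᵢ−1)) = 0.
Feasibility: ΣzᵢKᵢ = 1.951, Σzᵢ/Kᵢ = 1.097 — both > 1, two phases present.
Iterate (Newton) starting at β = 0.5:
  β = 0.500: g = 0.3272, g' = -0.754 → β = 0.934
  β = 0.934: g = -0.0163, g' = -1.088 → β = 0.919
Converged at β = 0.919.
Then V = β·F = 0.9187·406 = 373.0 mol/h and L = F − V = 33.0 mol/h.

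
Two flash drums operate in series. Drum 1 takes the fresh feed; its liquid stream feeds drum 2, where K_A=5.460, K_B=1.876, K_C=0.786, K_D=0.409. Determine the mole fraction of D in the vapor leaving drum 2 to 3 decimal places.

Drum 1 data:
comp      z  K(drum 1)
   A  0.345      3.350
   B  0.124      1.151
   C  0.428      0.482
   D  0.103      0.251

y_D (drum 2) = 0.097

Drum 1:
Material balance + equilibrium reduce to Σ zᵢ(Kᵢ−1)/(1+ψ₁(Kᵢ−1)) = 0.
g(0) = ΣzᵢKᵢ − 1 = 0.531 and g(1) = 1 − Σzᵢ/Kᵢ = -0.509, so a root lies in (0, 1).
Newton–Raphson from ψ₁ = 0.5:
  ψ₁ = 0.500: g = -0.0324, g' = -0.762 → ψ₁ = 0.458
Converged at ψ₁ = 0.458.
Drum-1 compositions:
  A: x = 0.166, y = 0.557
  B: x = 0.116, y = 0.133
  C: x = 0.561, y = 0.270
  D: x = 0.157, y = 0.039
Drum-2 feed = drum-1 liquid: z₂ = (0.1662, 0.1160, 0.5611, 0.1568).
Drum 2:
Let ψ₂ = V/F and solve Σ zᵢ(Kᵢ−1)/(1+ψ₂(Kᵢ−1)) = 0.
Check two-phase: ΣzᵢKᵢ = 1.630 > 1 and Σzᵢ/Kᵢ = 1.189 > 1, so g(0) = 0.630 > 0 and g(1) = -0.189 < 0.
Newton iteration, ψ₂⁰ = 0.31:
  ψ₂ = 0.310: g = 0.1490, g' = -0.749 → ψ₂ = 0.509
  ψ₂ = 0.509: g = 0.0297, g' = -0.496 → ψ₂ = 0.569
  ψ₂ = 0.569: g = 0.0011, g' = -0.461 → ψ₂ = 0.571
Converged at ψ₂ = 0.571.
  A: x = 0.047, y = 0.256
  B: x = 0.077, y = 0.145
  C: x = 0.639, y = 0.502
  D: x = 0.237, y = 0.097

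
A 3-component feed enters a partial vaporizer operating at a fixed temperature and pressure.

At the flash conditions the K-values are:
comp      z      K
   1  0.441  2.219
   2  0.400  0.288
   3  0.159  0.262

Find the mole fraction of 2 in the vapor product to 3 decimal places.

Let ψ = V/F and solve Σ zᵢ(Kᵢ−1)/(1+ψ(Kᵢ−1)) = 0.
Check two-phase: ΣzᵢKᵢ = 1.135 > 1 and Σzᵢ/Kᵢ = 2.194 > 1, so g(0) = 0.135 > 0 and g(1) = -1.194 < 0.
Iterate (Newton) starting at ψ = 0.5:
  ψ = 0.500: g = -0.2942, g' = -0.959 → ψ = 0.193
  ψ = 0.193: g = -0.0321, g' = -0.820 → ψ = 0.154
Converged at ψ = 0.154.
Compositions from xᵢ = zᵢ/(1+ψ(Kᵢ−1)), yᵢ = Kᵢxᵢ:
  1: x = 0.371, y = 0.824
  2: x = 0.449, y = 0.129
  3: x = 0.179, y = 0.047

y_2 = 0.129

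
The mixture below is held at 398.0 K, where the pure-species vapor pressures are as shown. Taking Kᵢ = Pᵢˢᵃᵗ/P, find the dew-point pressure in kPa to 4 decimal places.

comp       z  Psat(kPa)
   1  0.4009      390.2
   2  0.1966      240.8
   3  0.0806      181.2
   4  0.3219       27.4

Pdew = 71.2410 kPa

At the dew point ψ → 1, so Σzᵢ/Kᵢ = 1 with Kᵢ = Pᵢˢᵃᵗ/P ⇒ 1/P = Σzᵢ/Pᵢˢᵃᵗ.
1/P = 0.4009/390.2 + 0.1966/240.8 + 0.0806/181.2 + 0.3219/27.4 = 0.0140369 ⇒ P = 71.2410 kPa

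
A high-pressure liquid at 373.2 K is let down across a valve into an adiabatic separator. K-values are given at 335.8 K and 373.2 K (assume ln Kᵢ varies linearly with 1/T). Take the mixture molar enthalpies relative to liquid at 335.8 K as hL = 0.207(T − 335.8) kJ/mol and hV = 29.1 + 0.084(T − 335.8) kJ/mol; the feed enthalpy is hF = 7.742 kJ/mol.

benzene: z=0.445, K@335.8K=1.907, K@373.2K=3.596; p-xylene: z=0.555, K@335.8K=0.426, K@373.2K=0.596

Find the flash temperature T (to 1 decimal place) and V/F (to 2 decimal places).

Adiabatic flash: solve Rachford–Rice at each trial T, then check hF = ψ·hV(T) + (1−ψ)·hL(T).
  T = 335.8 K: K = (1.907, 0.426), RR gives ψ = 0.163, H_out = 4.754 kJ/mol
  T = 373.2 K: K = (3.596, 0.596), RR gives ψ = 0.888, H_out = 29.490 kJ/mol
  T = 354.5 K: K = (2.663, 0.508), RR gives ψ = 0.571, H_out = 19.184 kJ/mol
  T = 345.1 K: K = (2.262, 0.466), RR gives ψ = 0.394, H_out = 12.935 kJ/mol
  T = 340.5 K: K = (2.081, 0.446), RR gives ψ = 0.290, H_out = 9.248 kJ/mol
  T = 338.1 K: K = (1.991, 0.436), RR gives ψ = 0.229, H_out = 7.065 kJ/mol
Linear interpolation between T = 338.1 (H_out = 7.065) and T = 340.5 (H_out = 9.248) on hF = 7.742 gives T ≈ 338.8 K, at which ψ = 0.25.

T = 338.8 K, V/F = 0.25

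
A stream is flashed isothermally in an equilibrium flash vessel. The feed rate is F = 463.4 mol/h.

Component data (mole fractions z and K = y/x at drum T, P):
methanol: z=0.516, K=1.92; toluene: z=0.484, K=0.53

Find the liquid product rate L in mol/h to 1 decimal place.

Let ψ = V/F and solve Σ zᵢ(Kᵢ−1)/(1+ψ(Kᵢ−1)) = 0.
Check two-phase: ΣzᵢKᵢ = 1.247 > 1 and Σzᵢ/Kᵢ = 1.182 > 1, so g(0) = 0.247 > 0 and g(1) = -0.182 < 0.
Binary case is linear: z₁(K₁−1)(1+ψ(K₂−1)) + z₂(K₂−1)(1+ψ(K₁−1)) = 0
⇒ ψ = [z₁(K₁−1)+z₂(K₂−1)] / [−(K₁−1)(K₂−1)] = 0.2472/0.4324 = 0.572
Then V = ψ·F = 0.5718·463.4 = 265.0 mol/h and L = F − V = 198.4 mol/h.

L = 198.4 mol/h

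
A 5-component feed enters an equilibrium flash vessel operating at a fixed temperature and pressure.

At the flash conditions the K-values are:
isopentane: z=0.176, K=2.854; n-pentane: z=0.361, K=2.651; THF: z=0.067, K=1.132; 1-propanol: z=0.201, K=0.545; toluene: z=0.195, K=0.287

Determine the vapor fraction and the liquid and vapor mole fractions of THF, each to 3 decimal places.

Material balance + equilibrium reduce to Σ zᵢ(Kᵢ−1)/(1+ψ(Kᵢ−1)) = 0.
Check two-phase: ΣzᵢKᵢ = 1.701 > 1 and Σzᵢ/Kᵢ = 1.305 > 1, so g(0) = 0.701 > 0 and g(1) = -0.305 < 0.
Newton iteration, ψ⁰ = 0.5:
  ψ = 0.500: g = 0.1697, g' = -0.768 → ψ = 0.721
  ψ = 0.721: g = -0.0023, g' = -0.829 → ψ = 0.718
Converged at ψ = 0.718.
Compositions from xᵢ = zᵢ/(1+ψ(Kᵢ−1)), yᵢ = Kᵢxᵢ:
  isopentane: x = 0.075, y = 0.215
  n-pentane: x = 0.165, y = 0.438
  THF: x = 0.061, y = 0.069
  1-propanol: x = 0.299, y = 0.163
  toluene: x = 0.400, y = 0.115

ψ = 0.718, x_THF = 0.061, y_THF = 0.069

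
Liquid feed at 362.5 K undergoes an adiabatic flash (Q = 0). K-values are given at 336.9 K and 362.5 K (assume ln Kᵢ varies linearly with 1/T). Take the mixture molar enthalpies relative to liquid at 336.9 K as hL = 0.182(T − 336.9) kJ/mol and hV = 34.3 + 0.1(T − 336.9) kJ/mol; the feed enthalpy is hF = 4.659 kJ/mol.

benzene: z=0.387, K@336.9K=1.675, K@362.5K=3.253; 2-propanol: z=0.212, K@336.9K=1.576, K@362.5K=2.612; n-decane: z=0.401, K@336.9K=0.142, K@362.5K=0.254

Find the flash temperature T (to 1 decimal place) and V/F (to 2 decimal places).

Adiabatic flash: solve Rachford–Rice at each trial T, then check hF = ψ·hV(T) + (1−ψ)·hL(T).
  T = 336.9 K: K = (1.675, 1.576, 0.142), RR gives ψ = 0.071, H_out = 2.449 kJ/mol
  T = 362.5 K: K = (3.253, 2.612, 0.254), RR gives ψ = 0.602, H_out = 24.056 kJ/mol
  T = 349.7 K: K = (2.363, 2.048, 0.192), RR gives ψ = 0.419, H_out = 16.267 kJ/mol
  T = 343.3 K: K = (1.996, 1.801, 0.166), RR gives ψ = 0.284, H_out = 10.765 kJ/mol
  T = 340.1 K: K = (1.830, 1.686, 0.153), RR gives ψ = 0.192, H_out = 7.124 kJ/mol
  T = 338.5 K: K = (1.751, 1.630, 0.148), RR gives ψ = 0.136, H_out = 4.948 kJ/mol
Linear interpolation between T = 336.9 (H_out = 2.449) and T = 338.5 (H_out = 4.948) on hF = 4.659 gives T ≈ 338.3 K, at which ψ = 0.13.

T = 338.3 K, V/F = 0.13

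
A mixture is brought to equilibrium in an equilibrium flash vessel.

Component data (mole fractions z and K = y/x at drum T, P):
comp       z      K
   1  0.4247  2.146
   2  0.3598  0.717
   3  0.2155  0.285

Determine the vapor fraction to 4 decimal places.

Newton–Raphson from ψ = 0.31:
  ψ = 0.3100: g = 0.04955, g' = -0.5201 → ψ = 0.4053
  ψ = 0.4053: g = 0.00039, g' = -0.5152 → ψ = 0.4060
Converged at ψ = 0.4060.

ψ = 0.4060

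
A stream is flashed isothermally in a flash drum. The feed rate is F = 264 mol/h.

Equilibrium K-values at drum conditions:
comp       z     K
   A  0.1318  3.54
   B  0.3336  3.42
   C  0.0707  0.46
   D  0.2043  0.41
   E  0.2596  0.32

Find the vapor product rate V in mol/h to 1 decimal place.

V = 137.7 mol/h

Rachford–Rice: g(V/F) = Σ zᵢ(Kᵢ−1)/(1+V/F(Kᵢ−1)) = 0.
Check two-phase: ΣzᵢKᵢ = 1.8068 > 1 and Σzᵢ/Kᵢ = 1.5980 > 1, so g(0) = 0.8068 > 0 and g(1) = -0.5980 < 0.
Newton–Raphson from V/F = 0.45:
  V/F = 0.4500: g = 0.07377, g' = -1.0499 → V/F = 0.5203
  V/F = 0.5203: g = 0.00139, g' = -1.0160 → V/F = 0.5216
Converged at V/F = 0.5216.
Then V = V/F·F = 0.5216·264 = 137.7 mol/h and L = F − V = 126.3 mol/h.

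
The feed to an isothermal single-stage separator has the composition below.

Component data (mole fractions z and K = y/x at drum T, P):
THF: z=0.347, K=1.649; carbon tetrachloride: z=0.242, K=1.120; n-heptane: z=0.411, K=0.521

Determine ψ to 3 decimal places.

Let ψ = V/F and solve Σ zᵢ(Kᵢ−1)/(1+ψ(Kᵢ−1)) = 0.
g(0) = ΣzᵢKᵢ − 1 = 0.057 and g(1) = 1 − Σzᵢ/Kᵢ = -0.215, so a root lies in (0, 1).
Iterate (Newton) starting at ψ = 0.55:
  ψ = 0.550: g = -0.0741, g' = -0.256 → ψ = 0.261
  ψ = 0.261: g = -0.0042, g' = -0.233 → ψ = 0.243
Converged at ψ = 0.243.

ψ = 0.243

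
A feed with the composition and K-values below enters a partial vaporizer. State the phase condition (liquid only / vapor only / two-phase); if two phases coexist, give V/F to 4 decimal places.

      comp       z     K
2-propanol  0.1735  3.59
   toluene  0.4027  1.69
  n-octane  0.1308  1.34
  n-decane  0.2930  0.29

ΣzᵢKᵢ = 1.5637; Σzᵢ/Kᵢ = 1.3946.
Both exceed 1, so a two-phase solution exists.
Let ψ = V/F and solve Σ zᵢ(Kᵢ−1)/(1+ψ(Kᵢ−1)) = 0.
Iterate (Newton) starting at ψ = 0.61:
  ψ = 0.6100: g = 0.03961, g' = -0.7398 → ψ = 0.6635
  ψ = 0.6635: g = -0.00115, g' = -0.7858 → ψ = 0.6621
Converged at ψ = 0.6621.

two-phase, V/F = 0.6621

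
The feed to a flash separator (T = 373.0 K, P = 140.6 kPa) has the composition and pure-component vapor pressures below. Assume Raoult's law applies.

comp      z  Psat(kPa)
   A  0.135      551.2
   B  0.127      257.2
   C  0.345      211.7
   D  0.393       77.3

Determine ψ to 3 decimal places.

ψ = 0.877

Raoult's law: Kᵢ = Pᵢˢᵃᵗ/P = Pᵢˢᵃᵗ/140.6.
  K_A = 551.2/140.6 = 3.92034, K_B = 257.2/140.6 = 1.82930, K_C = 211.7/140.6 = 1.50569, K_D = 77.3/140.6 = 0.54979
Newton iteration, ψ⁰ = 0.5:
  ψ = 0.500: g = 0.1456, g' = -0.423 → ψ = 0.844
  ψ = 0.844: g = 0.0125, g' = -0.377 → ψ = 0.878
  ψ = 0.878: g = -0.0001, g' = -0.380 → ψ = 0.877
Converged at ψ = 0.877.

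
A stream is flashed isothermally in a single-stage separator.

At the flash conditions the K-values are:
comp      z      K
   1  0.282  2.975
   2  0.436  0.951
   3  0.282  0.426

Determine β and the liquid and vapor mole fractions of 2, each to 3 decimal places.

β = 0.569, x_2 = 0.448, y_2 = 0.427

Material balance + equilibrium reduce to Σ zᵢ(Kᵢ−1)/(1+β(Kᵢ−1)) = 0.
g(0) = ΣzᵢKᵢ − 1 = 0.374 and g(1) = 1 − Σzᵢ/Kᵢ = -0.215, so a root lies in (0, 1).
Newton–Raphson from β = 0.5:
  β = 0.500: g = 0.0313, g' = -0.462 → β = 0.568
  β = 0.568: g = 0.0005, g' = -0.450 → β = 0.569
Converged at β = 0.569.
Compositions from xᵢ = zᵢ/(1+β(Kᵢ−1)), yᵢ = Kᵢxᵢ:
  1: x = 0.133, y = 0.395
  2: x = 0.448, y = 0.427
  3: x = 0.419, y = 0.178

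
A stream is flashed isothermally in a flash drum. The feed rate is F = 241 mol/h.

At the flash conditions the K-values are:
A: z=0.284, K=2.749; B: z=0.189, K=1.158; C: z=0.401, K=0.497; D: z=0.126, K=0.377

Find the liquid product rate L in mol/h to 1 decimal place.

L = 160.4 mol/h

Let β = V/F and solve Σ zᵢ(Kᵢ−1)/(1+β(Kᵢ−1)) = 0.
Feasibility: ΣzᵢKᵢ = 1.246, Σzᵢ/Kᵢ = 1.408 — both > 1, two phases present.
Newton–Raphson from β = 0.5:
  β = 0.500: g = -0.0908, g' = -0.536 → β = 0.330
  β = 0.330: g = 0.0024, g' = -0.577 → β = 0.335
Converged at β = 0.335.
Then V = β·F = 0.3346·241 = 80.6 mol/h and L = F − V = 160.4 mol/h.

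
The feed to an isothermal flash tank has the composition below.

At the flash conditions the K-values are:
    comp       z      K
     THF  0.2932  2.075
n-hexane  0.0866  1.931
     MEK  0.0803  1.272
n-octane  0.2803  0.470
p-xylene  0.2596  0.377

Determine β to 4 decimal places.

β = 0.1946

Let β = V/F and solve Σ zᵢ(Kᵢ−1)/(1+β(Kᵢ−1)) = 0.
Feasibility: ΣzᵢKᵢ = 1.1074, Σzᵢ/Kᵢ = 1.5343 — both > 1, two phases present.
Newton iteration, β⁰ = 0.66:
  β = 0.6600: g = -0.25032, g' = -0.6259 → β = 0.2600
  β = 0.2600: g = -0.03367, g' = -0.5102 → β = 0.1941
  β = 0.1941: g = 0.00026, g' = -0.5194 → β = 0.1946
Converged at β = 0.1946.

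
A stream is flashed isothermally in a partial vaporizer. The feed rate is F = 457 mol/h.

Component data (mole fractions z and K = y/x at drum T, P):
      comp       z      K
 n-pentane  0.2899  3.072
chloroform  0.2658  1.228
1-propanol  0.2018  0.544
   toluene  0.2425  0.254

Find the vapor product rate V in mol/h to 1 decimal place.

V = 191.4 mol/h

Let ψ = V/F and solve Σ zᵢ(Kᵢ−1)/(1+ψ(Kᵢ−1)) = 0.
Feasibility: ΣzᵢKᵢ = 1.3883, Σzᵢ/Kᵢ = 1.6365 — both > 1, two phases present.
Newton–Raphson from ψ = 0.48:
  ψ = 0.4800: g = -0.04384, g' = -0.7204 → ψ = 0.4191
  ψ = 0.4191: g = -0.00017, g' = -0.7178 → ψ = 0.4189
Converged at ψ = 0.4189.
Then V = ψ·F = 0.4189·457 = 191.4 mol/h and L = F − V = 265.6 mol/h.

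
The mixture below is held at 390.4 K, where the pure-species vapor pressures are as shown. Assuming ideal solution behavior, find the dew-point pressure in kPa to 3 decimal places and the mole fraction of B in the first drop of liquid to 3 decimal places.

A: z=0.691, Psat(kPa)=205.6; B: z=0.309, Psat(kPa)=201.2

Pdew = 204.220 kPa, x_B = 0.314

At the dew point ψ → 1, so Σzᵢ/Kᵢ = 1 with Kᵢ = Pᵢˢᵃᵗ/P ⇒ 1/P = Σzᵢ/Pᵢˢᵃᵗ.
1/P = 0.691/205.6 + 0.309/201.2 = 0.004897 ⇒ P = 204.220 kPa
xᵢ = zᵢP/Pᵢˢᵃᵗ ⇒ x_B = 0.309·204.220/201.2 = 0.314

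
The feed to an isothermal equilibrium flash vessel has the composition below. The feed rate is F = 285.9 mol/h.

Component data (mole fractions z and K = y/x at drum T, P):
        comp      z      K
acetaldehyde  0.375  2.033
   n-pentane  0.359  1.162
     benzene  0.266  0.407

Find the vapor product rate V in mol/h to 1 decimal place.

Rachford–Rice: g(ψ) = Σ zᵢ(Kᵢ−1)/(1+ψ(Kᵢ−1)) = 0.
Feasibility: ΣzᵢKᵢ = 1.288, Σzᵢ/Kᵢ = 1.147 — both > 1, two phases present.
Newton iteration, ψ⁰ = 0.56:
  ψ = 0.560: g = 0.0626, g' = -0.378 → ψ = 0.725
  ψ = 0.725: g = -0.0033, g' = -0.426 → ψ = 0.718
Converged at ψ = 0.718.
Then V = ψ·F = 0.7176·285.9 = 205.2 mol/h and L = F − V = 80.7 mol/h.

V = 205.2 mol/h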